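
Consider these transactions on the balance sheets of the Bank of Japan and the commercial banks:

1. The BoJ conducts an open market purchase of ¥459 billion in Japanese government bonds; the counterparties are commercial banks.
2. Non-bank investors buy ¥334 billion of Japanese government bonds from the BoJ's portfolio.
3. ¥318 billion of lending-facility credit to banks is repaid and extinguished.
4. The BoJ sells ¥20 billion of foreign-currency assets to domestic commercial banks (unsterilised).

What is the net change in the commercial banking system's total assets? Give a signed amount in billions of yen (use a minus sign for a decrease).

-¥652 billion

OMO purchase (from banks) ¥459 billion: just an asset swap on bank balance sheets → 0.
Asset sale (to non-banks) ¥334 billion: bank balance sheets shrink → −¥334B.
Discount-window repayment ¥318 billion: bank balance sheets shrink → −¥318B.
FX sale ¥20 billion: just an asset swap on bank balance sheets → 0.
Net: 0 − 334 − 318 + 0 = -¥652 billion.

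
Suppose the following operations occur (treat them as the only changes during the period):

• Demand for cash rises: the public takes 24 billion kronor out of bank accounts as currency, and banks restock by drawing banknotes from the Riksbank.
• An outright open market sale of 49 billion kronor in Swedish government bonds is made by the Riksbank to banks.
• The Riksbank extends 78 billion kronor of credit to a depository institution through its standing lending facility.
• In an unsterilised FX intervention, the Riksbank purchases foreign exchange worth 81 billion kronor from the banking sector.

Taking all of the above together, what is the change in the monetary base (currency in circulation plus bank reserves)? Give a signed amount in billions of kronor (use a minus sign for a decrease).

+110 billion

Riksbank balance sheet:
  Assets:      Securities −49B, Loans to banks +78B, Foreign assets +81B
  Liabilities: Bank reserves +86B, Currency in circulation +24B
Monetary base = currency + reserves: +24B + (+86B) = +110 billion.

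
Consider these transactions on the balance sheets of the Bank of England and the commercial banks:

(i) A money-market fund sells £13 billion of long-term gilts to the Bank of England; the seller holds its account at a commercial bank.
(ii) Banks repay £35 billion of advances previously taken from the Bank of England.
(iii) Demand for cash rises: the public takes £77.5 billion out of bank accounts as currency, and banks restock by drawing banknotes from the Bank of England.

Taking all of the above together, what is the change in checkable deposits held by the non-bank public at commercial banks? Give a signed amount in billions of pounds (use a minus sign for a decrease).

Bank of England balance sheet:
  Assets:      Securities +£13B, Loans to banks −£35B
  Liabilities: Bank reserves −£99.5B, Currency in circulation +£77.5B
Commercial banking system:
  Assets:      Reserves at CB −£99.5B
  Liabilities: Checkable deposits −£64.5B, Borrowings from CB −£35B
So the change in checkable deposits held by the non-bank public at commercial banks is -£64.5 billion.

-£64.5 billion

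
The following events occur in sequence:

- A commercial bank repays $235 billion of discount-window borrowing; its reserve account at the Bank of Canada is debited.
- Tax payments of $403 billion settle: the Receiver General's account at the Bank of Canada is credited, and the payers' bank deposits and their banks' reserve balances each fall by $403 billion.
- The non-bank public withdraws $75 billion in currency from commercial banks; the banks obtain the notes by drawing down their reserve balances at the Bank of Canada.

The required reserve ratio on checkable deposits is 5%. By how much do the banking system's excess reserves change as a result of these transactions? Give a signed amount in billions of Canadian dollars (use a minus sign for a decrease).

Discount-window repayment $235 billion: reserves −$235B, deposits 0.
Government account inflow $403 billion: reserves −$403B, deposits −$403B.
Currency withdrawal $75 billion: reserves −$75B, deposits −$75B.
Totals: Δreserves = −$713B, Δdeposits = −$478B.
Δrequired reserves = 5% × −$478B = −$23.9B.
Δexcess reserves = Δreserves − Δrequired = −$713B − (−$23.9B) = -$689.1 billion.

-$689.1 billion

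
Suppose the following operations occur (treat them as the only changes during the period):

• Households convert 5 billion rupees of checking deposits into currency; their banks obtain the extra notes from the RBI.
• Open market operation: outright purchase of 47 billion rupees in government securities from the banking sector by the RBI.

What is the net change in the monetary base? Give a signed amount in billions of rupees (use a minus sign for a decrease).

RBI balance sheet:
  Assets:      Securities +47B
  Liabilities: Bank reserves +42B, Currency in circulation +5B
Monetary base = currency + reserves: +5B + (+42B) = +47 billion.

+47 billion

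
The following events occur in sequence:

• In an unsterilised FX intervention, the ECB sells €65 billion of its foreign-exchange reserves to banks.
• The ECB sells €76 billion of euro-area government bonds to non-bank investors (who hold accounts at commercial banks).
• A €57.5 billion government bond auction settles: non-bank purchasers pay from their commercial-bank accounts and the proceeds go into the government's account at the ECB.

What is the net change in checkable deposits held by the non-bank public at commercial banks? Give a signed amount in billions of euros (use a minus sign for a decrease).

FX sale €65 billion: the counterparty is a bank, so public deposits are unchanged → 0.
Asset sale (to non-banks) €76 billion: non-bank counterparties' bank balances fall → −€76B.
Government account inflow €57.5 billion: non-bank counterparties' bank balances fall → −€57.5B.
Net: 0 − 76 − 57.5 = -€133.5 billion.

-€133.5 billion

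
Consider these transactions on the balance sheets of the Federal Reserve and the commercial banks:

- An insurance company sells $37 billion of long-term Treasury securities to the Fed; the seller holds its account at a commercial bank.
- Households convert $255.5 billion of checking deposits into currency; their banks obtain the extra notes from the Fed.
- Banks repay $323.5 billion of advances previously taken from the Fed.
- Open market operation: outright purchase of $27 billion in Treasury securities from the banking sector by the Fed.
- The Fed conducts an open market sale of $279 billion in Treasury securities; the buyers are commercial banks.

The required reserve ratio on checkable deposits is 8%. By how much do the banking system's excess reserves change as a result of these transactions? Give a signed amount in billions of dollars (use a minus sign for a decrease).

-$776.52 billion

Asset purchase (from non-banks) $37 billion: reserves +$37B, deposits +$37B.
Currency withdrawal $255.5 billion: reserves −$255.5B, deposits −$255.5B.
Discount-window repayment $323.5 billion: reserves −$323.5B, deposits 0.
OMO purchase (from banks) $27 billion: reserves +$27B, deposits 0.
OMO sale (to banks) $279 billion: reserves −$279B, deposits 0.
Totals: Δreserves = −$794B, Δdeposits = −$218.5B.
Δrequired reserves = 8% × −$218.5B = −$17.48B.
Δexcess reserves = Δreserves − Δrequired = −$794B − (−$17.48B) = -$776.52 billion.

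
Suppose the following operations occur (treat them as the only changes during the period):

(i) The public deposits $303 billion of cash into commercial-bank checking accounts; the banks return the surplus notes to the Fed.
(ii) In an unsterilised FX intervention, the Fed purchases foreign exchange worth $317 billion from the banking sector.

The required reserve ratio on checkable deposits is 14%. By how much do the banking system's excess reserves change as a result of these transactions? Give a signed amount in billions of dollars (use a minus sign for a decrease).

+$577.58 billion

Currency deposit $303 billion: reserves +$303B, deposits +$303B.
FX purchase $317 billion: reserves +$317B, deposits 0.
Totals: Δreserves = +$620B, Δdeposits = +$303B.
Δrequired reserves = 14% × +$303B = +$42.42B.
Δexcess reserves = Δreserves − Δrequired = +$620B − (+$42.42B) = +$577.58 billion.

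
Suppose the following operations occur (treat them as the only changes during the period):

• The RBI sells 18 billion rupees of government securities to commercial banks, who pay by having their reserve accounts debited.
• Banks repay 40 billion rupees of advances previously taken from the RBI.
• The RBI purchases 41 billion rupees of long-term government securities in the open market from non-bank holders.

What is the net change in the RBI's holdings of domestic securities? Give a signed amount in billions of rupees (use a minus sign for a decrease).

OMO sale (to banks) 18 billion rupees: securities removed from the RBI's portfolio → −18B.
Discount-window repayment 40 billion rupees: the RBI's securities portfolio is untouched → 0.
Asset purchase (from non-banks) 41 billion rupees: securities added to the RBI's portfolio → +41B.
Net: −18 + 0 + 41 = +23 billion.

+23 billion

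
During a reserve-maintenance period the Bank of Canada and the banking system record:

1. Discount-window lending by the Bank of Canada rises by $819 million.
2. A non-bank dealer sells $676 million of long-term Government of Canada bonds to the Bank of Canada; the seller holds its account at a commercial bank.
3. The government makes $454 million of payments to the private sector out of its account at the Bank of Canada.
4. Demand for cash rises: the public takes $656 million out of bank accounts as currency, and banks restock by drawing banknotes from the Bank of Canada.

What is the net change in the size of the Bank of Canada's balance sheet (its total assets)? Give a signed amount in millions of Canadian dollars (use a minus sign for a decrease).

+$1495 million

Bank of Canada balance sheet:
  Assets:      Securities +$676M, Loans to banks +$819M
  Liabilities: Bank reserves +$1293M, Currency in circulation +$656M, Government deposits −$454M
Commercial banking system:
  Assets:      Reserves at CB +$1293M
  Liabilities: Checkable deposits +$474M, Borrowings from CB +$819M
Change in total Bank of Canada assets = +$1495 million.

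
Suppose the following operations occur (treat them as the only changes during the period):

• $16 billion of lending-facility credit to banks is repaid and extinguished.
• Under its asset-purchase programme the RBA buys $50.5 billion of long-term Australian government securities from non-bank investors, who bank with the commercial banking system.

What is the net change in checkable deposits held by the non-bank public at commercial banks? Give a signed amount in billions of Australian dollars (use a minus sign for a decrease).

+$50.5 billion

Discount-window repayment $16 billion: the counterparty is a bank, so public deposits are unchanged → 0.
Asset purchase (from non-banks) $50.5 billion: non-bank counterparties' bank balances rise → +$50.5B.
Net: 0 + 50.5 = +$50.5 billion.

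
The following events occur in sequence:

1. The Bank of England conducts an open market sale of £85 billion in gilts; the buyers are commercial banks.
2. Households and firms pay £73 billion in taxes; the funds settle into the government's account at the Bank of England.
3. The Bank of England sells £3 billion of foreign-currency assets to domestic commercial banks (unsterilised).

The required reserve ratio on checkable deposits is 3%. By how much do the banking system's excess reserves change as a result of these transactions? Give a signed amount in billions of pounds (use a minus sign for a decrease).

OMO sale (to banks) £85 billion: reserves −£85B, deposits 0.
Government account inflow £73 billion: reserves −£73B, deposits −£73B.
FX sale £3 billion: reserves −£3B, deposits 0.
Totals: Δreserves = −£161B, Δdeposits = −£73B.
Δrequired reserves = 3% × −£73B = −£2.19B.
Δexcess reserves = Δreserves − Δrequired = −£161B − (−£2.19B) = -£158.81 billion.

-£158.81 billion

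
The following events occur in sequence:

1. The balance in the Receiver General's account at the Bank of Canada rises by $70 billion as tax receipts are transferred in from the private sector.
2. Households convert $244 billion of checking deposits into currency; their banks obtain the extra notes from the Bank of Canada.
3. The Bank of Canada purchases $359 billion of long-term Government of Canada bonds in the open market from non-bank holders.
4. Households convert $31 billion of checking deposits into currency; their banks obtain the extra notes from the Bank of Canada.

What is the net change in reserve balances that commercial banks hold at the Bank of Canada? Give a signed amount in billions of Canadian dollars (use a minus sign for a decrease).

Bank of Canada balance sheet:
  Assets:      Securities +$359B
  Liabilities: Bank reserves +$14B, Currency in circulation +$275B, Government deposits +$70B
So the change in reserve balances that commercial banks hold at the Bank of Canada is +$14 billion.

+$14 billion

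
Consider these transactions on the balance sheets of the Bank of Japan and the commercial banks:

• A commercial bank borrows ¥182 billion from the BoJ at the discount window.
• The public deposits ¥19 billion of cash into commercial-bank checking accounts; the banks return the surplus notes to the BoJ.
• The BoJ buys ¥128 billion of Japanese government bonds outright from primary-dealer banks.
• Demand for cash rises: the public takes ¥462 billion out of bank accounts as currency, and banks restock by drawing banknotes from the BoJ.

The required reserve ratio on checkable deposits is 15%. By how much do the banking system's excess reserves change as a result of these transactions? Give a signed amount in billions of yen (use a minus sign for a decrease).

-¥66.55 billion

Discount-window loan ¥182 billion: reserves +¥182B, deposits 0.
Currency deposit ¥19 billion: reserves +¥19B, deposits +¥19B.
OMO purchase (from banks) ¥128 billion: reserves +¥128B, deposits 0.
Currency withdrawal ¥462 billion: reserves −¥462B, deposits −¥462B.
Totals: Δreserves = −¥133B, Δdeposits = −¥443B.
Δrequired reserves = 15% × −¥443B = −¥66.45B.
Δexcess reserves = Δreserves − Δrequired = −¥133B − (−¥66.45B) = -¥66.55 billion.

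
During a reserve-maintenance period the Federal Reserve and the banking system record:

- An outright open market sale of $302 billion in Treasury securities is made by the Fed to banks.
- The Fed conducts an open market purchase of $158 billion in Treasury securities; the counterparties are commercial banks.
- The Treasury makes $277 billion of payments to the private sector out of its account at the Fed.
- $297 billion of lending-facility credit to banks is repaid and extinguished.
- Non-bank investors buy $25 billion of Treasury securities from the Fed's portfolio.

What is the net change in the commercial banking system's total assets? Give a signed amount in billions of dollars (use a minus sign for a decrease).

-$45 billion

Fed balance sheet:
  Assets:      Securities −$169B, Loans to banks −$297B
  Liabilities: Bank reserves −$189B, Government deposits −$277B
Commercial banking system:
  Assets:      Reserves at CB −$189B, Securities +$144B
  Liabilities: Checkable deposits +$252B, Borrowings from CB −$297B
Change in total bank assets = -$45 billion.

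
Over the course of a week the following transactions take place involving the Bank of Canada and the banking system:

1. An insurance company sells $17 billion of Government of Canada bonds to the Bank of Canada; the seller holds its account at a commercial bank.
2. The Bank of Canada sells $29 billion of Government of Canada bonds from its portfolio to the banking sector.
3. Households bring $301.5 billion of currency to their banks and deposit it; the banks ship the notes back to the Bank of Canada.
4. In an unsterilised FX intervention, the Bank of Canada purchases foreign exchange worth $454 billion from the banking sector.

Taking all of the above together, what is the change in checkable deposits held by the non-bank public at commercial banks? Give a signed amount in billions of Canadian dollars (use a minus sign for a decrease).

Bank of Canada balance sheet:
  Assets:      Securities −$12B, Foreign assets +$454B
  Liabilities: Bank reserves +$743.5B, Currency in circulation −$301.5B
Commercial banking system:
  Assets:      Reserves at CB +$743.5B, Securities +$29B, Foreign assets −$454B
  Liabilities: Checkable deposits +$318.5B
So the change in checkable deposits held by the non-bank public at commercial banks is +$318.5 billion.

+$318.5 billion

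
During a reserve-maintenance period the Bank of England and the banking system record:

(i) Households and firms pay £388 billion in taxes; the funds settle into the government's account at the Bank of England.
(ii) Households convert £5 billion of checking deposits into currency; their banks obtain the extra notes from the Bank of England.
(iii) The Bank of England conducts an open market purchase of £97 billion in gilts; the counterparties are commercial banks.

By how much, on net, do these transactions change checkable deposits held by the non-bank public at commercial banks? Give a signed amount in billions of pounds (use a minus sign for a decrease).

-£393 billion

Bank of England balance sheet:
  Assets:      Securities +£97B
  Liabilities: Bank reserves −£296B, Currency in circulation +£5B, Government deposits +£388B
Commercial banking system:
  Assets:      Reserves at CB −£296B, Securities −£97B
  Liabilities: Checkable deposits −£393B
So the change in checkable deposits held by the non-bank public at commercial banks is -£393 billion.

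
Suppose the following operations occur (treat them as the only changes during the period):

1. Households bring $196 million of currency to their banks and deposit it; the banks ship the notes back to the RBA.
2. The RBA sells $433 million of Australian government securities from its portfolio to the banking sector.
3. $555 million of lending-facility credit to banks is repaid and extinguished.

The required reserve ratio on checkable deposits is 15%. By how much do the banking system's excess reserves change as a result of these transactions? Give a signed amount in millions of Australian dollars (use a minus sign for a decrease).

-$821.4 million

Currency deposit $196 million: reserves +$196M, deposits +$196M.
OMO sale (to banks) $433 million: reserves −$433M, deposits 0.
Discount-window repayment $555 million: reserves −$555M, deposits 0.
Totals: Δreserves = −$792M, Δdeposits = +$196M.
Δrequired reserves = 15% × +$196M = +$29.4M.
Δexcess reserves = Δreserves − Δrequired = −$792M − (+$29.4M) = -$821.4 million.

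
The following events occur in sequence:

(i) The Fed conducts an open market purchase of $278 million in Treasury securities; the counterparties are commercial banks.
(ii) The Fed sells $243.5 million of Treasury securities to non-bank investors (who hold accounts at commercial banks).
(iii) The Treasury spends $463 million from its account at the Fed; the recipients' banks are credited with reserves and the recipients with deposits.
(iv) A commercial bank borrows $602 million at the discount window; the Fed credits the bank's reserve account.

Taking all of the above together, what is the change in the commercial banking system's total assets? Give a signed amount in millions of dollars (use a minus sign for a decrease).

+$821.5 million

Fed balance sheet:
  Assets:      Securities +$34.5M, Loans to banks +$602M
  Liabilities: Bank reserves +$1099.5M, Government deposits −$463M
Commercial banking system:
  Assets:      Reserves at CB +$1099.5M, Securities −$278M
  Liabilities: Checkable deposits +$219.5M, Borrowings from CB +$602M
Change in total bank assets = +$821.5 million.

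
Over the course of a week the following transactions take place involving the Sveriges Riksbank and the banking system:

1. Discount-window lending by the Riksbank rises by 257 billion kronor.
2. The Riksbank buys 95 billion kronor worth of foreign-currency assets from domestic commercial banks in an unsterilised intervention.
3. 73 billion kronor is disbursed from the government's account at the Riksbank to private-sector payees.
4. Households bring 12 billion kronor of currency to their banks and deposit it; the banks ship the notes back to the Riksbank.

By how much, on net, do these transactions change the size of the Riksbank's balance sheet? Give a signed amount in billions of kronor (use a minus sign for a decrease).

Discount-window loan 257 billion kronor: a Riksbank asset is acquired → +257B.
FX purchase 95 billion kronor: a Riksbank asset is acquired → +95B.
Government spending 73 billion kronor: only the composition of liabilities changes → 0.
Currency deposit 12 billion kronor: only the composition of liabilities changes → 0.
Net: 257 + 95 + 0 + 0 = +352 billion.

+352 billion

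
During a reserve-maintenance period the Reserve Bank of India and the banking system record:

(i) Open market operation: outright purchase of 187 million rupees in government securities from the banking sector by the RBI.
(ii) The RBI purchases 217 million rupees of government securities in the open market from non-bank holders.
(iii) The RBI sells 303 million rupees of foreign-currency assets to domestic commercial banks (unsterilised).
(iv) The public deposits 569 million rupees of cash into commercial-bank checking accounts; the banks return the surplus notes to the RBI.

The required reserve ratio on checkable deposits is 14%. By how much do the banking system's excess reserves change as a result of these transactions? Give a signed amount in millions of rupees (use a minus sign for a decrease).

+559.96 million

OMO purchase (from banks) 187 million rupees: reserves +187M, deposits 0.
Asset purchase (from non-banks) 217 million rupees: reserves +217M, deposits +217M.
FX sale 303 million rupees: reserves −303M, deposits 0.
Currency deposit 569 million rupees: reserves +569M, deposits +569M.
Totals: Δreserves = +670M, Δdeposits = +786M.
Δrequired reserves = 14% × +786M = +110.04M.
Δexcess reserves = Δreserves − Δrequired = +670M − (+110.04M) = +559.96 million.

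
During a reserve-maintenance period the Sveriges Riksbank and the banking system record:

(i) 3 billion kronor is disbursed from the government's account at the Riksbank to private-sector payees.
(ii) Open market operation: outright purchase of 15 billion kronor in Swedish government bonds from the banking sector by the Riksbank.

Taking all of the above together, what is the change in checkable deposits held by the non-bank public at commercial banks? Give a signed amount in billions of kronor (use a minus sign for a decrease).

Riksbank balance sheet:
  Assets:      Securities +15B
  Liabilities: Bank reserves +18B, Government deposits −3B
Commercial banking system:
  Assets:      Reserves at CB +18B, Securities −15B
  Liabilities: Checkable deposits +3B
So the change in checkable deposits held by the non-bank public at commercial banks is +3 billion.

+3 billion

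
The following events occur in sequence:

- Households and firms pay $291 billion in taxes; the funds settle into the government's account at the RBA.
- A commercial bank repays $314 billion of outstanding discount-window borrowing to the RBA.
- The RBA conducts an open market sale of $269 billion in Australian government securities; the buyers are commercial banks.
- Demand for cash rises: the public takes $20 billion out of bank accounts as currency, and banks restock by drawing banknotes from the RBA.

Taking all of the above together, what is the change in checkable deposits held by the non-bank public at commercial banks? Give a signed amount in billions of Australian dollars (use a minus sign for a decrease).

Government account inflow $291 billion: non-bank counterparties' bank balances fall → −$291B.
Discount-window repayment $314 billion: the counterparty is a bank, so public deposits are unchanged → 0.
OMO sale (to banks) $269 billion: the counterparty is a bank, so public deposits are unchanged → 0.
Currency withdrawal $20 billion: non-bank counterparties' bank balances fall → −$20B.
Net: −291 + 0 + 0 − 20 = -$311 billion.

-$311 billion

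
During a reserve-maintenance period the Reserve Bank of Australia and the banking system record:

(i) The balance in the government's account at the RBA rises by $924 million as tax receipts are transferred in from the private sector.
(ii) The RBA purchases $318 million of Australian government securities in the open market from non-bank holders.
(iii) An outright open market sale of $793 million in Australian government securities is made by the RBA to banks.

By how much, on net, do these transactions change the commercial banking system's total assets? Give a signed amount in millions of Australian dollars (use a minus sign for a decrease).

Government account inflow $924 million: bank balance sheets shrink → −$924M.
Asset purchase (from non-banks) $318 million: bank balance sheets expand → +$318M.
OMO sale (to banks) $793 million: just an asset swap on bank balance sheets → 0.
Net: −924 + 318 + 0 = -$606 million.

-$606 million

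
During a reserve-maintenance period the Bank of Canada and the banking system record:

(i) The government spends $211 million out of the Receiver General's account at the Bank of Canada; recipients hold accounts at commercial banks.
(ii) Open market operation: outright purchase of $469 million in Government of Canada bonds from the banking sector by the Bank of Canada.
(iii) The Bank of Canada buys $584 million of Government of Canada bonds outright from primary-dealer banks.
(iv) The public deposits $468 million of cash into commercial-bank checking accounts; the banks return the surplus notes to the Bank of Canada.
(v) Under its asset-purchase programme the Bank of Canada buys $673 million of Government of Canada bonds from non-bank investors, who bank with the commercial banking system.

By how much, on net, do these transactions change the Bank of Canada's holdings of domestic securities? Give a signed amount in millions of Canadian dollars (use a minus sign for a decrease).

+$1726 million

Bank of Canada balance sheet:
  Assets:      Securities +$1726M
  Liabilities: Bank reserves +$2405M, Currency in circulation −$468M, Government deposits −$211M
Commercial banking system:
  Assets:      Reserves at CB +$2405M, Securities −$1053M
  Liabilities: Checkable deposits +$1352M
So the change in the Bank of Canada's holdings of domestic securities is +$1726 million.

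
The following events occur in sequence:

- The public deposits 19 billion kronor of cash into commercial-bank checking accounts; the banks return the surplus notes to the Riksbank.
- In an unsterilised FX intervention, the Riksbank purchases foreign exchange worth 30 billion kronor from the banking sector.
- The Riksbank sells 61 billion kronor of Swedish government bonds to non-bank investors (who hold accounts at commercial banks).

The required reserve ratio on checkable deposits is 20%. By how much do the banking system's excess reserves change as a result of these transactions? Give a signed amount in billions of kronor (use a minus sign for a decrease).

-3.6 billion

Currency deposit 19 billion kronor: reserves +19B, deposits +19B.
FX purchase 30 billion kronor: reserves +30B, deposits 0.
Asset sale (to non-banks) 61 billion kronor: reserves −61B, deposits −61B.
Totals: Δreserves = −12B, Δdeposits = −42B.
Δrequired reserves = 20% × −42B = −8.4B.
Δexcess reserves = Δreserves − Δrequired = −12B − (−8.4B) = -3.6 billion.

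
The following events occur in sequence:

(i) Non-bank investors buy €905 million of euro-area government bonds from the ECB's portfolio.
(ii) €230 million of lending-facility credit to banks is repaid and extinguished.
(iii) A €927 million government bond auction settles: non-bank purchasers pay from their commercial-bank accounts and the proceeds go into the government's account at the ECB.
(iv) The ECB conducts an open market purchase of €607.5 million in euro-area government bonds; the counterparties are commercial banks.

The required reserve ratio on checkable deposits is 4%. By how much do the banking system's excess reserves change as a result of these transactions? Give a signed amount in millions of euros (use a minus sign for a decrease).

Asset sale (to non-banks) €905 million: reserves −€905M, deposits −€905M.
Discount-window repayment €230 million: reserves −€230M, deposits 0.
Government account inflow €927 million: reserves −€927M, deposits −€927M.
OMO purchase (from banks) €607.5 million: reserves +€607.5M, deposits 0.
Totals: Δreserves = −€1454.5M, Δdeposits = −€1832M.
Δrequired reserves = 4% × −€1832M = −€73.28M.
Δexcess reserves = Δreserves − Δrequired = −€1454.5M − (−€73.28M) = -€1381.22 million.

-€1381.22 million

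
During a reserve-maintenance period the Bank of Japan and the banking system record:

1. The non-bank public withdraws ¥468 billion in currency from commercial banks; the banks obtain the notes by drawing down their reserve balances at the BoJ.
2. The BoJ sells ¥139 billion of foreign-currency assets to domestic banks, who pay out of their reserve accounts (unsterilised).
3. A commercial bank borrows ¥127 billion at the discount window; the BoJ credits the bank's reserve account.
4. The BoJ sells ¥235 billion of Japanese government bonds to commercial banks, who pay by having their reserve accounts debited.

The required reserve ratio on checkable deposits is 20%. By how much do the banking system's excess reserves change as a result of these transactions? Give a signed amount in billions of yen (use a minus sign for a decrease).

-¥621.4 billion

Currency withdrawal ¥468 billion: reserves −¥468B, deposits −¥468B.
FX sale ¥139 billion: reserves −¥139B, deposits 0.
Discount-window loan ¥127 billion: reserves +¥127B, deposits 0.
OMO sale (to banks) ¥235 billion: reserves −¥235B, deposits 0.
Totals: Δreserves = −¥715B, Δdeposits = −¥468B.
Δrequired reserves = 20% × −¥468B = −¥93.6B.
Δexcess reserves = Δreserves − Δrequired = −¥715B − (−¥93.6B) = -¥621.4 billion.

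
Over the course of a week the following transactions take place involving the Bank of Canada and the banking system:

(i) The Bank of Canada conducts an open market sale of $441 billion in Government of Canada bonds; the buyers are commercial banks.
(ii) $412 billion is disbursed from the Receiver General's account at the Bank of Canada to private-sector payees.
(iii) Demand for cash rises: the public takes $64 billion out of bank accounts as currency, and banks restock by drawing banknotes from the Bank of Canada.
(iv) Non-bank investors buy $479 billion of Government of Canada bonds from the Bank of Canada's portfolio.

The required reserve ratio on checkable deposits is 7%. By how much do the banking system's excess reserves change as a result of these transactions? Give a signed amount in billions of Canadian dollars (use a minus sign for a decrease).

-$562.83 billion

OMO sale (to banks) $441 billion: reserves −$441B, deposits 0.
Government spending $412 billion: reserves +$412B, deposits +$412B.
Currency withdrawal $64 billion: reserves −$64B, deposits −$64B.
Asset sale (to non-banks) $479 billion: reserves −$479B, deposits −$479B.
Totals: Δreserves = −$572B, Δdeposits = −$131B.
Δrequired reserves = 7% × −$131B = −$9.17B.
Δexcess reserves = Δreserves − Δrequired = −$572B − (−$9.17B) = -$562.83 billion.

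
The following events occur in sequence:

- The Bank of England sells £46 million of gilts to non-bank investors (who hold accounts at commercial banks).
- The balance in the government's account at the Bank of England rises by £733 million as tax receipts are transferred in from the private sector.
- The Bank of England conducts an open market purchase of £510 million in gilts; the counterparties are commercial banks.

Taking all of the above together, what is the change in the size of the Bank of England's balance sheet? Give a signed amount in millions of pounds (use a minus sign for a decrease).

+£464 million

Bank of England balance sheet:
  Assets:      Securities +£464M
  Liabilities: Bank reserves −£269M, Government deposits +£733M
Commercial banking system:
  Assets:      Reserves at CB −£269M, Securities −£510M
  Liabilities: Checkable deposits −£779M
Change in total Bank of England assets = +£464 million.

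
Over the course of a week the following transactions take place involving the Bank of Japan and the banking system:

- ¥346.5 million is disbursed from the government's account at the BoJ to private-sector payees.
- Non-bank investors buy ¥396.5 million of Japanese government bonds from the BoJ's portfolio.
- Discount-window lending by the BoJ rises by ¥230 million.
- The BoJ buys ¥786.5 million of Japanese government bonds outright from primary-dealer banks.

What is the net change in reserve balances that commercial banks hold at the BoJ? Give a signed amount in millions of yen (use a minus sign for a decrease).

+¥966.5 million

Government spending ¥346.5 million: government payments flow into bank reserve accounts → +¥346.5M.
Asset sale (to non-banks) ¥396.5 million: the non-bank buyers' banks settle from reserves → −¥396.5M.
Discount-window loan ¥230 million: the loan is credited to the bank's reserve account → +¥230M.
OMO purchase (from banks) ¥786.5 million: the BoJ pays by crediting reserve accounts → +¥786.5M.
Net: 346.5 − 396.5 + 230 + 786.5 = +¥966.5 million.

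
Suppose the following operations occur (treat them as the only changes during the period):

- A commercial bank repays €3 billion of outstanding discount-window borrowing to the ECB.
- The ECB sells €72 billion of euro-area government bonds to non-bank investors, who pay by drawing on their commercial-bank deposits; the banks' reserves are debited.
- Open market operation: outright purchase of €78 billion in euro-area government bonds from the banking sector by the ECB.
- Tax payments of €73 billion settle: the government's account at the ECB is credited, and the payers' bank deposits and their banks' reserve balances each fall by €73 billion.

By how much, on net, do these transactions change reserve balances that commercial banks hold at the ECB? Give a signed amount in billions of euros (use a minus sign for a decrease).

-€70 billion

Discount-window repayment €3 billion: repayment is debited from reserves → −€3B.
Asset sale (to non-banks) €72 billion: the non-bank buyers' banks settle from reserves → −€72B.
OMO purchase (from banks) €78 billion: the ECB pays by crediting reserve accounts → +€78B.
Government account inflow €73 billion: funds move from bank reserves into the government account → −€73B.
Net: −3 − 72 + 78 − 73 = -€70 billion.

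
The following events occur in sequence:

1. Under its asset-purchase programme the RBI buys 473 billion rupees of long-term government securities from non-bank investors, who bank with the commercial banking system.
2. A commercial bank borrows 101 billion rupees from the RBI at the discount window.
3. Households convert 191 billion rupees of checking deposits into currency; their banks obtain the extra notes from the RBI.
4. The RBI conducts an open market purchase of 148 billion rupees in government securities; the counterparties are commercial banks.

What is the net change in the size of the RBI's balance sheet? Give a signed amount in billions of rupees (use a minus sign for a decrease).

+722 billion

RBI balance sheet:
  Assets:      Securities +621B, Loans to banks +101B
  Liabilities: Bank reserves +531B, Currency in circulation +191B
Commercial banking system:
  Assets:      Reserves at CB +531B, Securities −148B
  Liabilities: Checkable deposits +282B, Borrowings from CB +101B
Change in total RBI assets = +722 billion.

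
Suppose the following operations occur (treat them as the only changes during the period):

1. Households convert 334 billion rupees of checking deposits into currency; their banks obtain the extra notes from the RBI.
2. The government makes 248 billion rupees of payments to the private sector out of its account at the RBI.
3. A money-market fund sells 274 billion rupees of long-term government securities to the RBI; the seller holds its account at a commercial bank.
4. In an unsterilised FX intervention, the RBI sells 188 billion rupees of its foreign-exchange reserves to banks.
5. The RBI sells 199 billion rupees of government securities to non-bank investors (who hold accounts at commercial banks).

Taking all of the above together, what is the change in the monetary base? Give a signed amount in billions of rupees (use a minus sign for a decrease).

Currency withdrawal 334 billion rupees: just a shift between currency and reserves — both are base money → 0.
Government spending 248 billion rupees: a non-base liability converts back to reserves → +248B.
Asset purchase (from non-banks) 274 billion rupees: RBI balance sheet expands → +274B.
FX sale 188 billion rupees: RBI balance sheet contracts → −188B.
Asset sale (to non-banks) 199 billion rupees: RBI balance sheet contracts → −199B.
Net: 0 + 248 + 274 − 188 − 199 = +135 billion.

+135 billion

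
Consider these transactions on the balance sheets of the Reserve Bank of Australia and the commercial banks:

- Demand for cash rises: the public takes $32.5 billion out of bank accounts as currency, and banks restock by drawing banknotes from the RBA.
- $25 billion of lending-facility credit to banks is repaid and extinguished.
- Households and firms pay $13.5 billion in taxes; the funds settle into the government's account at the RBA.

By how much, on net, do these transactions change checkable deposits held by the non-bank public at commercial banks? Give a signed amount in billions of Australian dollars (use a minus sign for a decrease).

RBA balance sheet:
  Assets:      Loans to banks −$25B
  Liabilities: Bank reserves −$71B, Currency in circulation +$32.5B, Government deposits +$13.5B
Commercial banking system:
  Assets:      Reserves at CB −$71B
  Liabilities: Checkable deposits −$46B, Borrowings from CB −$25B
So the change in checkable deposits held by the non-bank public at commercial banks is -$46 billion.

-$46 billion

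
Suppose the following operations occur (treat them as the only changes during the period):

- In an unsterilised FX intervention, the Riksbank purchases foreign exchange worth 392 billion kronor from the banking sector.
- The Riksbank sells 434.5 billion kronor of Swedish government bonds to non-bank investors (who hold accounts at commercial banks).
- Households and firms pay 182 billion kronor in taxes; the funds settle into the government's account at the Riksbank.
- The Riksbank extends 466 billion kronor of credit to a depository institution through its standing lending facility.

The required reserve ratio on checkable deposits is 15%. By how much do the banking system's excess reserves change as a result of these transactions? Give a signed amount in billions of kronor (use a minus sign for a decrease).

FX purchase 392 billion kronor: reserves +392B, deposits 0.
Asset sale (to non-banks) 434.5 billion kronor: reserves −434.5B, deposits −434.5B.
Government account inflow 182 billion kronor: reserves −182B, deposits −182B.
Discount-window loan 466 billion kronor: reserves +466B, deposits 0.
Totals: Δreserves = +241.5B, Δdeposits = −616.5B.
Δrequired reserves = 15% × −616.5B = −92.475B.
Δexcess reserves = Δreserves − Δrequired = +241.5B − (−92.475B) = +333.975 billion.

+333.975 billion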